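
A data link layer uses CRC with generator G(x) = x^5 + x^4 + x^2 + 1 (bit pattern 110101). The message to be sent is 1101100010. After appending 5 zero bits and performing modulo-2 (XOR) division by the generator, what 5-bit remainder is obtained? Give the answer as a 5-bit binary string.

Append 5 zeros: 110110001000000. Divide by 110101 (XOR where the leading bit is 1):
  pos 0: 110110 XOR 110101 = 000011
  pos 4: 110010 XOR 110101 = 000111
  pos 7: 111000 XOR 110101 = 001101
  pos 9: 110100 XOR 110101 = 000001
Remainder (last 5 bits) = 00001. This is the CRC / FCS.

00001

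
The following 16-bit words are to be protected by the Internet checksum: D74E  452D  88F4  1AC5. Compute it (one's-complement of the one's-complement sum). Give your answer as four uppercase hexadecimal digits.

One's-complement addition (fold any carry out of bit 15 back into bit 0):
  0xD74E + 0x452D = 0x11C7B → wrap carry → 0x1C7C
  0x1C7C + 0x88F4 = 0x0A570
  0xA570 + 0x1AC5 = 0x0C035
One's-complement sum = 0xC035.
Checksum = ~0xC035 & 0xFFFF = 0x3FCA.

3FCA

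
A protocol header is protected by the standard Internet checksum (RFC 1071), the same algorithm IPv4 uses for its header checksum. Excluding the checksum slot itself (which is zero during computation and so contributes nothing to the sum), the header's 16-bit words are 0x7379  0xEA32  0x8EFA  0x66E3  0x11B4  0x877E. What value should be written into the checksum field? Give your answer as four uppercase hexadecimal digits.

1343

One's-complement addition (fold any carry out of bit 15 back into bit 0):
  0x7379 + 0xEA32 = 0x15DAB → wrap carry → 0x5DAC
  0x5DAC + 0x8EFA = 0x0ECA6
  0xECA6 + 0x66E3 = 0x15389 → wrap carry → 0x538A
  0x538A + 0x11B4 = 0x0653E
  0x653E + 0x877E = 0x0ECBC
One's-complement sum = 0xECBC.
Checksum = ~0xECBC & 0xFFFF = 0x1343.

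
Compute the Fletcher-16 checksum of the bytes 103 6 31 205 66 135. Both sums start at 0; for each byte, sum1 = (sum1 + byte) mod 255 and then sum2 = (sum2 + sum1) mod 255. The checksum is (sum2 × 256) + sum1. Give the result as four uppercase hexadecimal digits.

7C24

Running sums (mod 255):
  after byte 0 (103): sum1=103, sum2=103
  after byte 1 (6): sum1=109, sum2=212
  after byte 2 (31): sum1=140, sum2=97
  after byte 3 (205): sum1=90, sum2=187
  after byte 4 (66): sum1=156, sum2=88
  after byte 5 (135): sum1=36, sum2=124
Checksum = sum2·256 + sum1 = 124·256 + 36 = 31780 = 0x7C24.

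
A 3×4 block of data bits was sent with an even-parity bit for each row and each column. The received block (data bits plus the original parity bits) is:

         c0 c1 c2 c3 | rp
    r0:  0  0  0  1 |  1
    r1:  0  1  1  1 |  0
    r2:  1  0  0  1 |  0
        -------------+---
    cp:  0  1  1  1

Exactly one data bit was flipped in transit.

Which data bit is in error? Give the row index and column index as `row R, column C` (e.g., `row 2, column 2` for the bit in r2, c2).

row 1, column 0

Recompute each row's even parity and compare to rp:
  r0: data parity 1, sent rp 1 → ok
  r1: data parity 1, sent rp 0 → mismatch
  r2: data parity 0, sent rp 0 → ok
Recompute each column's even parity and compare to cp:
  c0: data parity 1, sent cp 0 → mismatch
  c1: data parity 1, sent cp 1 → ok
  c2: data parity 1, sent cp 1 → ok
  c3: data parity 1, sent cp 1 → ok
Exactly one row (r1) and one column (c0) fail → the flipped bit is at their intersection.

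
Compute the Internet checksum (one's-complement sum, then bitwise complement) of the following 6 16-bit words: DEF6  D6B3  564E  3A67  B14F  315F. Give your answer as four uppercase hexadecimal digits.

One's-complement addition (fold any carry out of bit 15 back into bit 0):
  0xDEF6 + 0xD6B3 = 0x1B5A9 → wrap carry → 0xB5AA
  0xB5AA + 0x564E = 0x10BF8 → wrap carry → 0x0BF9
  0x0BF9 + 0x3A67 = 0x04660
  0x4660 + 0xB14F = 0x0F7AF
  0xF7AF + 0x315F = 0x1290E → wrap carry → 0x290F
One's-complement sum = 0x290F.
Checksum = ~0x290F & 0xFFFF = 0xD6F0.

D6F0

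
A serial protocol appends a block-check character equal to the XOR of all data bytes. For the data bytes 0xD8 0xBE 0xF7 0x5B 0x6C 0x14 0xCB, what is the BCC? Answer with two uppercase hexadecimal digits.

79

XOR the bytes together:
  start with 0xD8
  0xD8 ⊕ 0xBE = 0x66
  0x66 ⊕ 0xF7 = 0x91
  0x91 ⊕ 0x5B = 0xCA
  0xCA ⊕ 0x6C = 0xA6
  0xA6 ⊕ 0x14 = 0xB2
  0xB2 ⊕ 0xCB = 0x79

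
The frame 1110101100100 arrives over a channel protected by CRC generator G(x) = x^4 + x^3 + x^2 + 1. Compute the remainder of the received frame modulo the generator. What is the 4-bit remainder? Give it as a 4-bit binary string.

Modulo-2 division of 1110101100100 by 11101:
  pos 0: 11101 XOR 11101 = 00000
  pos 6: 11001 XOR 11101 = 00100
  pos 8: 10000 XOR 11101 = 01101
Remainder = 1101 (nonzero — an error is detected).

1101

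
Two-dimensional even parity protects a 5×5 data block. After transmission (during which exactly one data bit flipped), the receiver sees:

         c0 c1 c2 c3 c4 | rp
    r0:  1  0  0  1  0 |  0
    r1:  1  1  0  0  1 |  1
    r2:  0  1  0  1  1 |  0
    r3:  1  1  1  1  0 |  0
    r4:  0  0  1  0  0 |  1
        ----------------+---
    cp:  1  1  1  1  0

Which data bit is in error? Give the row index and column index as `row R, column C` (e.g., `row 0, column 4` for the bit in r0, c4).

Recompute each row's even parity and compare to rp:
  r0: data parity 0, sent rp 0 → ok
  r1: data parity 1, sent rp 1 → ok
  r2: data parity 1, sent rp 0 → mismatch
  r3: data parity 0, sent rp 0 → ok
  r4: data parity 1, sent rp 1 → ok
Recompute each column's even parity and compare to cp:
  c0: data parity 1, sent cp 1 → ok
  c1: data parity 1, sent cp 1 → ok
  c2: data parity 0, sent cp 1 → mismatch
  c3: data parity 1, sent cp 1 → ok
  c4: data parity 0, sent cp 0 → ok
Exactly one row (r2) and one column (c2) fail → the flipped bit is at their intersection.

row 2, column 2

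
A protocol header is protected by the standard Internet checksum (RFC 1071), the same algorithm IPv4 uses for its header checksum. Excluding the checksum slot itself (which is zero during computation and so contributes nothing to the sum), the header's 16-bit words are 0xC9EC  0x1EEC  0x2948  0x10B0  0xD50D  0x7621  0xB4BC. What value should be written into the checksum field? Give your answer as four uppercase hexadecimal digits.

DD42

One's-complement addition (fold any carry out of bit 15 back into bit 0):
  0xC9EC + 0x1EEC = 0x0E8D8
  0xE8D8 + 0x2948 = 0x11220 → wrap carry → 0x1221
  0x1221 + 0x10B0 = 0x022D1
  0x22D1 + 0xD50D = 0x0F7DE
  0xF7DE + 0x7621 = 0x16DFF → wrap carry → 0x6E00
  0x6E00 + 0xB4BC = 0x122BC → wrap carry → 0x22BD
One's-complement sum = 0x22BD.
Checksum = ~0x22BD & 0xFFFF = 0xDD42.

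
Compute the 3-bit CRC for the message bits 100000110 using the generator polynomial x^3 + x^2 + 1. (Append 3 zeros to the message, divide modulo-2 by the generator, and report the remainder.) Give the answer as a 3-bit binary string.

011

Append 3 zeros: 100000110000. Divide by 1101 (XOR where the leading bit is 1):
  pos 0: 1000 XOR 1101 = 0101
  pos 1: 1010 XOR 1101 = 0111
  pos 2: 1110 XOR 1101 = 0011
  pos 4: 1111 XOR 1101 = 0010
  pos 6: 1000 XOR 1101 = 0101
  pos 7: 1010 XOR 1101 = 0111
  pos 8: 1110 XOR 1101 = 0011
Remainder (last 3 bits) = 011. This is the CRC / FCS.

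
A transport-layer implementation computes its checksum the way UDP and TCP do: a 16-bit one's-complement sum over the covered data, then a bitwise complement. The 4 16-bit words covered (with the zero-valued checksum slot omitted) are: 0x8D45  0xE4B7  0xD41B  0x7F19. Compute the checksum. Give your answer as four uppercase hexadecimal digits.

One's-complement addition (fold any carry out of bit 15 back into bit 0):
  0x8D45 + 0xE4B7 = 0x171FC → wrap carry → 0x71FD
  0x71FD + 0xD41B = 0x14618 → wrap carry → 0x4619
  0x4619 + 0x7F19 = 0x0C532
One's-complement sum = 0xC532.
Checksum = ~0xC532 & 0xFFFF = 0x3ACD.

3ACD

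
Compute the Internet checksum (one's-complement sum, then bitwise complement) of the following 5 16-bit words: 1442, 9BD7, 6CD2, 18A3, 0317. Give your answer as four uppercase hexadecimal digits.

C759

One's-complement addition (fold any carry out of bit 15 back into bit 0):
  0x1442 + 0x9BD7 = 0x0B019
  0xB019 + 0x6CD2 = 0x11CEB → wrap carry → 0x1CEC
  0x1CEC + 0x18A3 = 0x0358F
  0x358F + 0x0317 = 0x038A6
One's-complement sum = 0x38A6.
Checksum = ~0x38A6 & 0xFFFF = 0xC759.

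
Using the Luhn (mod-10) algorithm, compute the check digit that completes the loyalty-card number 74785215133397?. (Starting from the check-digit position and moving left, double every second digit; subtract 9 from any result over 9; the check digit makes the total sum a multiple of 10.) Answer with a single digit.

0

Partial digits right→left: 7 9 3 3 3 1 5 1 2 5 8 7 4 7
Double every second digit counting from the check-digit position (so the 1st, 3rd, 5th, ... of the partial from the right).
  doubled (with −9 where >9): 5 6 6 1 4 7 8 → sum 37
  kept as-is: 9 3 1 1 5 7 7 → sum 33
Total = 37 + 33 = 70.
Check digit = (10 − (70 mod 10)) mod 10 = 0.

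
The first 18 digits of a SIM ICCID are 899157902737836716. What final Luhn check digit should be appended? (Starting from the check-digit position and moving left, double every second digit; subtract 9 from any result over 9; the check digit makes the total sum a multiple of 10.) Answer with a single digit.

9

Partial digits right→left: 6 1 7 6 3 8 7 3 7 2 0 9 7 5 1 9 9 8
Double every second digit counting from the check-digit position (so the 1st, 3rd, 5th, ... of the partial from the right).
  doubled (with −9 where >9): 3 5 6 5 5 0 5 2 9 → sum 40
  kept as-is: 1 6 8 3 2 9 5 9 8 → sum 51
Total = 40 + 51 = 91.
Check digit = (10 − (91 mod 10)) mod 10 = 9.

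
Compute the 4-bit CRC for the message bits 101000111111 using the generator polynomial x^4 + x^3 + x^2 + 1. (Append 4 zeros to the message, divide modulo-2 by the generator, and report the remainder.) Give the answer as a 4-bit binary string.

Append 4 zeros: 1010001111110000. Divide by 11101 (XOR where the leading bit is 1):
  pos 0: 10100 XOR 11101 = 01001
  pos 1: 10010 XOR 11101 = 01111
  pos 2: 11111 XOR 11101 = 00010
  pos 5: 10111 XOR 11101 = 01010
  pos 6: 10101 XOR 11101 = 01000
  pos 7: 10001 XOR 11101 = 01100
  pos 8: 11000 XOR 11101 = 00101
  pos 10: 10100 XOR 11101 = 01001
  pos 11: 10010 XOR 11101 = 01111
Remainder (last 4 bits) = 1111. This is the CRC / FCS.

1111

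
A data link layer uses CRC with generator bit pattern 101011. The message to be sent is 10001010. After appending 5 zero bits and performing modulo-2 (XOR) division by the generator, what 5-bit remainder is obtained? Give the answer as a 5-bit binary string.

Append 5 zeros: 1000101000000. Divide by 101011 (XOR where the leading bit is 1):
  pos 0: 100010 XOR 101011 = 001001
  pos 2: 100110 XOR 101011 = 001101
  pos 4: 110100 XOR 101011 = 011111
  pos 5: 111110 XOR 101011 = 010101
  pos 6: 101010 XOR 101011 = 000001
Remainder (last 5 bits) = 00010. This is the CRC / FCS.

00010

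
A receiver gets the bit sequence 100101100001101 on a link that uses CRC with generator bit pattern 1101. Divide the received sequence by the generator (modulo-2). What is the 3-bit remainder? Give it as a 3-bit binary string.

Modulo-2 division of 100101100001101 by 1101:
  pos 0: 1001 XOR 1101 = 0100
  pos 1: 1000 XOR 1101 = 0101
  pos 2: 1011 XOR 1101 = 0110
  pos 3: 1101 XOR 1101 = 0000
  pos 11: 1101 XOR 1101 = 0000
Remainder = 000 (zero — the frame passes the CRC check).

000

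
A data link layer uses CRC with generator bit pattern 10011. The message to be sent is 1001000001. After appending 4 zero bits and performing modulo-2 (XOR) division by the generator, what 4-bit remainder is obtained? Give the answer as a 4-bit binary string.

Append 4 zeros: 10010000010000. Divide by 10011 (XOR where the leading bit is 1):
  pos 0: 10010 XOR 10011 = 00001
  pos 4: 10000 XOR 10011 = 00011
  pos 7: 11100 XOR 10011 = 01111
  pos 8: 11110 XOR 10011 = 01101
  pos 9: 11010 XOR 10011 = 01001
Remainder (last 4 bits) = 1001. This is the CRC / FCS.

1001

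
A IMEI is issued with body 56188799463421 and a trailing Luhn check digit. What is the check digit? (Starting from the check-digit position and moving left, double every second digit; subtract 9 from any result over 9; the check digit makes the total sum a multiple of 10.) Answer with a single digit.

Partial digits right→left: 1 2 4 3 6 4 9 9 7 8 8 1 6 5
Double every second digit counting from the check-digit position (so the 1st, 3rd, 5th, ... of the partial from the right).
  doubled (with −9 where >9): 2 8 3 9 5 7 3 → sum 37
  kept as-is: 2 3 4 9 8 1 5 → sum 32
Total = 37 + 32 = 69.
Check digit = (10 − (69 mod 10)) mod 10 = 1.

1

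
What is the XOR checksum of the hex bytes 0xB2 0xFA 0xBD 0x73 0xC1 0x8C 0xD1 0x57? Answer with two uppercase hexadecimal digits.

4D

XOR the bytes together:
  start with 0xB2
  0xB2 ⊕ 0xFA = 0x48
  0x48 ⊕ 0xBD = 0xF5
  0xF5 ⊕ 0x73 = 0x86
  0x86 ⊕ 0xC1 = 0x47
  0x47 ⊕ 0x8C = 0xCB
  0xCB ⊕ 0xD1 = 0x1A
  0x1A ⊕ 0x57 = 0x4D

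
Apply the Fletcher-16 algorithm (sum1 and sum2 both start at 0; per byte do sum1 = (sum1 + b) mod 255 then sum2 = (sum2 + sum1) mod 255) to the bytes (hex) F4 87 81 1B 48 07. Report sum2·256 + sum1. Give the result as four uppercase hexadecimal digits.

Running sums (mod 255):
  after byte 0 (F4): sum1=244, sum2=244
  after byte 1 (87): sum1=124, sum2=113
  after byte 2 (81): sum1=253, sum2=111
  after byte 3 (1B): sum1=25, sum2=136
  after byte 4 (48): sum1=97, sum2=233
  after byte 5 (07): sum1=104, sum2=82
Checksum = sum2·256 + sum1 = 82·256 + 104 = 21096 = 0x5268.

5268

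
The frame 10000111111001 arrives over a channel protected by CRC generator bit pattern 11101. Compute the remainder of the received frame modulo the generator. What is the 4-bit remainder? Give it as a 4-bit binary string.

0000

Modulo-2 division of 10000111111001 by 11101:
  pos 0: 10000 XOR 11101 = 01101
  pos 1: 11011 XOR 11101 = 00110
  pos 3: 11011 XOR 11101 = 00110
  pos 5: 11011 XOR 11101 = 00110
  pos 7: 11010 XOR 11101 = 00111
  pos 9: 11101 XOR 11101 = 00000
Remainder = 0000 (zero — the frame passes the CRC check).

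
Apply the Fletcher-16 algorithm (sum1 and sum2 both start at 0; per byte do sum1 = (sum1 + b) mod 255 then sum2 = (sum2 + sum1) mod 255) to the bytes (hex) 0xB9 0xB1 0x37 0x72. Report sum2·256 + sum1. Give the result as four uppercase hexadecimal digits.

Running sums (mod 255):
  after byte 0 (0xB9): sum1=185, sum2=185
  after byte 1 (0xB1): sum1=107, sum2=37
  after byte 2 (0x37): sum1=162, sum2=199
  after byte 3 (0x72): sum1=21, sum2=220
Checksum = sum2·256 + sum1 = 220·256 + 21 = 56341 = 0xDC15.

DC15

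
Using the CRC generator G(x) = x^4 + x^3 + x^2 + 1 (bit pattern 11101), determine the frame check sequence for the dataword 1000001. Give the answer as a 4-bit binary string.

0101

Append 4 zeros: 10000010000. Divide by 11101 (XOR where the leading bit is 1):
  pos 0: 10000 XOR 11101 = 01101
  pos 1: 11010 XOR 11101 = 00111
  pos 3: 11110 XOR 11101 = 00011
  pos 6: 11000 XOR 11101 = 00101
Remainder (last 4 bits) = 0101. This is the CRC / FCS.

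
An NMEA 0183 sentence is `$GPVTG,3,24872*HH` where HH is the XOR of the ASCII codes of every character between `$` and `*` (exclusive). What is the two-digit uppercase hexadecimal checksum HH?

5A

XOR the ASCII codes of the payload characters:
  'G' = 0x47 → acc = 0x47
  'P' = 0x50 → acc = 0x17
  'V' = 0x56 → acc = 0x41
  'T' = 0x54 → acc = 0x15
  'G' = 0x47 → acc = 0x52
  ',' = 0x2C → acc = 0x7E
  '3' = 0x33 → acc = 0x4D
  ',' = 0x2C → acc = 0x61
  '2' = 0x32 → acc = 0x53
  '4' = 0x34 → acc = 0x67
  '8' = 0x38 → acc = 0x5F
  '7' = 0x37 → acc = 0x68
  '2' = 0x32 → acc = 0x5A
Checksum = 0x5A.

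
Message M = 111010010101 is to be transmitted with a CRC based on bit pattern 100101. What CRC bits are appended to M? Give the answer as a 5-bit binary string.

Append 5 zeros: 11101001010100000. Divide by 100101 (XOR where the leading bit is 1):
  pos 0: 111010 XOR 100101 = 011111
  pos 1: 111110 XOR 100101 = 011011
  pos 2: 110111 XOR 100101 = 010010
  pos 3: 100100 XOR 100101 = 000001
  pos 8: 110100 XOR 100101 = 010001
  pos 9: 100010 XOR 100101 = 000111
Remainder (last 5 bits) = 11100. This is the CRC / FCS.

11100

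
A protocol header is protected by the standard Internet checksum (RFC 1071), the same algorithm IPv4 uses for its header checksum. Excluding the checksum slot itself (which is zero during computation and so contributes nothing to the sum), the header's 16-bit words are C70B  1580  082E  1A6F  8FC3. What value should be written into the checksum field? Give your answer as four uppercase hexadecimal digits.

7113

One's-complement addition (fold any carry out of bit 15 back into bit 0):
  0xC70B + 0x1580 = 0x0DC8B
  0xDC8B + 0x082E = 0x0E4B9
  0xE4B9 + 0x1A6F = 0x0FF28
  0xFF28 + 0x8FC3 = 0x18EEB → wrap carry → 0x8EEC
One's-complement sum = 0x8EEC.
Checksum = ~0x8EEC & 0xFFFF = 0x7113.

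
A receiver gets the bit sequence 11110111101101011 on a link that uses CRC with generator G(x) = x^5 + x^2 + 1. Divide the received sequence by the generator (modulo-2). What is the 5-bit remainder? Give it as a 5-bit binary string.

Modulo-2 division of 11110111101101011 by 100101:
  pos 0: 111101 XOR 100101 = 011000
  pos 1: 110001 XOR 100101 = 010100
  pos 2: 101001 XOR 100101 = 001100
  pos 4: 110010 XOR 100101 = 010111
  pos 5: 101111 XOR 100101 = 001010
  pos 7: 101010 XOR 100101 = 001111
  pos 9: 111110 XOR 100101 = 011011
  pos 10: 110111 XOR 100101 = 010010
  pos 11: 100101 XOR 100101 = 000000
Remainder = 00000 (zero — the frame passes the CRC check).

00000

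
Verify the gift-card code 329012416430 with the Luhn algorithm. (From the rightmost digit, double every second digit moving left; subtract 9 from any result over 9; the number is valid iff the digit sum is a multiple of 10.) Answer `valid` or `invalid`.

invalid

From the right, keep odd positions and double even positions (subtract 9 from any doubled value over 9):
  doubled (positions 2,4,...): 6 3 8 2 9 6 → sum 34
  kept (positions 1,3,...): 0 4 1 2 0 2 → sum 9
Total = 43.
43 mod 10 = 3, so the number is invalid.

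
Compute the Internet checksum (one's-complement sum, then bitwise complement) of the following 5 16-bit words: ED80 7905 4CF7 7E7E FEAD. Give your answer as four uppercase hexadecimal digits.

CF55

One's-complement addition (fold any carry out of bit 15 back into bit 0):
  0xED80 + 0x7905 = 0x16685 → wrap carry → 0x6686
  0x6686 + 0x4CF7 = 0x0B37D
  0xB37D + 0x7E7E = 0x131FB → wrap carry → 0x31FC
  0x31FC + 0xFEAD = 0x130A9 → wrap carry → 0x30AA
One's-complement sum = 0x30AA.
Checksum = ~0x30AA & 0xFFFF = 0xCF55.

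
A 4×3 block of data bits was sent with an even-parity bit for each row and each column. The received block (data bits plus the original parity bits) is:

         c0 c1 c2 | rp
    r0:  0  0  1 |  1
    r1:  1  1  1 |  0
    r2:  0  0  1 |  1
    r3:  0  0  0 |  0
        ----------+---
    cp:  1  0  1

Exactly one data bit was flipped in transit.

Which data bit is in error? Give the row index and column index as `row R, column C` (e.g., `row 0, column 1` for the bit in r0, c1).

Recompute each row's even parity and compare to rp:
  r0: data parity 1, sent rp 1 → ok
  r1: data parity 1, sent rp 0 → mismatch
  r2: data parity 1, sent rp 1 → ok
  r3: data parity 0, sent rp 0 → ok
Recompute each column's even parity and compare to cp:
  c0: data parity 1, sent cp 1 → ok
  c1: data parity 1, sent cp 0 → mismatch
  c2: data parity 1, sent cp 1 → ok
Exactly one row (r1) and one column (c1) fail → the flipped bit is at their intersection.

row 1, column 1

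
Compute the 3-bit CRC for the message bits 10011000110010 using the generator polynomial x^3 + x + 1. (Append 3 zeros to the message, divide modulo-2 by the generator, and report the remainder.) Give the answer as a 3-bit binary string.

Append 3 zeros: 10011000110010000. Divide by 1011 (XOR where the leading bit is 1):
  pos 0: 1001 XOR 1011 = 0010
  pos 2: 1010 XOR 1011 = 0001
  pos 5: 1001 XOR 1011 = 0010
  pos 7: 1010 XOR 1011 = 0001
  pos 10: 1010 XOR 1011 = 0001
  pos 13: 1000 XOR 1011 = 0011
Remainder (last 3 bits) = 011. This is the CRC / FCS.

011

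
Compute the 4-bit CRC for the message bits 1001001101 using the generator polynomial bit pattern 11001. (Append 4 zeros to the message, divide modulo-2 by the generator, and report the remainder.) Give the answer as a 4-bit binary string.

1101

Append 4 zeros: 10010011010000. Divide by 11001 (XOR where the leading bit is 1):
  pos 0: 10010 XOR 11001 = 01011
  pos 1: 10110 XOR 11001 = 01111
  pos 2: 11111 XOR 11001 = 00110
  pos 4: 11010 XOR 11001 = 00011
  pos 7: 11100 XOR 11001 = 00101
  pos 9: 10100 XOR 11001 = 01101
Remainder (last 4 bits) = 1101. This is the CRC / FCS.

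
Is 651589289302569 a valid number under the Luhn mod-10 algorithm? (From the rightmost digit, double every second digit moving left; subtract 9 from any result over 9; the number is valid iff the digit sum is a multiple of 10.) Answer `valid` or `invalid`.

invalid

From the right, keep odd positions and double even positions (subtract 9 from any doubled value over 9):
  doubled (positions 2,4,...): 3 4 6 7 9 1 1 → sum 31
  kept (positions 1,3,...): 9 5 0 9 2 8 1 6 → sum 40
Total = 71.
71 mod 10 = 1, so the number is invalid.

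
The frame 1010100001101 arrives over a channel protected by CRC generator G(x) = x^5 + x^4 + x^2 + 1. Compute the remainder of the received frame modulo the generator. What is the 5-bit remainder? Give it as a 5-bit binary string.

Modulo-2 division of 1010100001101 by 110101:
  pos 0: 101010 XOR 110101 = 011111
  pos 1: 111110 XOR 110101 = 001011
  pos 3: 101100 XOR 110101 = 011001
  pos 4: 110011 XOR 110101 = 000110
  pos 7: 110101 XOR 110101 = 000000
Remainder = 00000 (zero — the frame passes the CRC check).

00000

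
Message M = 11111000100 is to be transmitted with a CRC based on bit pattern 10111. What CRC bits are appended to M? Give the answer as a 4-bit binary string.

0000

Append 4 zeros: 111110001000000. Divide by 10111 (XOR where the leading bit is 1):
  pos 0: 11111 XOR 10111 = 01000
  pos 1: 10000 XOR 10111 = 00111
  pos 3: 11100 XOR 10111 = 01011
  pos 4: 10111 XOR 10111 = 00000
Remainder (last 4 bits) = 0000. This is the CRC / FCS.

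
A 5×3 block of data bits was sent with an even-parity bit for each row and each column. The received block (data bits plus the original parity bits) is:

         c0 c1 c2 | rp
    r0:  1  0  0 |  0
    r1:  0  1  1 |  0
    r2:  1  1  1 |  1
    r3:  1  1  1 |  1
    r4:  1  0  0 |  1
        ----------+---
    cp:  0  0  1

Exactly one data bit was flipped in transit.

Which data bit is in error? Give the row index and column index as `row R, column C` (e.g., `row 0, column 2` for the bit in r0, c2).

row 0, column 1

Recompute each row's even parity and compare to rp:
  r0: data parity 1, sent rp 0 → mismatch
  r1: data parity 0, sent rp 0 → ok
  r2: data parity 1, sent rp 1 → ok
  r3: data parity 1, sent rp 1 → ok
  r4: data parity 1, sent rp 1 → ok
Recompute each column's even parity and compare to cp:
  c0: data parity 0, sent cp 0 → ok
  c1: data parity 1, sent cp 0 → mismatch
  c2: data parity 1, sent cp 1 → ok
Exactly one row (r0) and one column (c1) fail → the flipped bit is at their intersection.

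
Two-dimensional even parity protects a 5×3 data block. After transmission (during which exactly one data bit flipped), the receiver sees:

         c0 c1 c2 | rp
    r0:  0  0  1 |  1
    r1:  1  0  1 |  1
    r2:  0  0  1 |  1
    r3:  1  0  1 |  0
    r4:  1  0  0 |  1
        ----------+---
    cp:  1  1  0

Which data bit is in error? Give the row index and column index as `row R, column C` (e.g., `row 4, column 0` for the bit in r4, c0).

row 1, column 1

Recompute each row's even parity and compare to rp:
  r0: data parity 1, sent rp 1 → ok
  r1: data parity 0, sent rp 1 → mismatch
  r2: data parity 1, sent rp 1 → ok
  r3: data parity 0, sent rp 0 → ok
  r4: data parity 1, sent rp 1 → ok
Recompute each column's even parity and compare to cp:
  c0: data parity 1, sent cp 1 → ok
  c1: data parity 0, sent cp 1 → mismatch
  c2: data parity 0, sent cp 0 → ok
Exactly one row (r1) and one column (c1) fail → the flipped bit is at their intersection.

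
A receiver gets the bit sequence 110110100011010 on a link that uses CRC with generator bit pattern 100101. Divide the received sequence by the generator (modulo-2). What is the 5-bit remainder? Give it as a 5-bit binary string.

00000

Modulo-2 division of 110110100011010 by 100101:
  pos 0: 110110 XOR 100101 = 010011
  pos 1: 100111 XOR 100101 = 000010
  pos 5: 100001 XOR 100101 = 000100
  pos 8: 100101 XOR 100101 = 000000
Remainder = 00000 (zero — the frame passes the CRC check).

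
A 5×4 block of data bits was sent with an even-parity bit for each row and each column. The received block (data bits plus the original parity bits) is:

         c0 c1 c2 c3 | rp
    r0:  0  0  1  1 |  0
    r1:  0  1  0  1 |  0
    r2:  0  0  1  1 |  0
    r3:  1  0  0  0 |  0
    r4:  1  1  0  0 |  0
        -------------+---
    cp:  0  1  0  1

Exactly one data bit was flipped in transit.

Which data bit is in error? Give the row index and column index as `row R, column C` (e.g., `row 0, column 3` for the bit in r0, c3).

row 3, column 1

Recompute each row's even parity and compare to rp:
  r0: data parity 0, sent rp 0 → ok
  r1: data parity 0, sent rp 0 → ok
  r2: data parity 0, sent rp 0 → ok
  r3: data parity 1, sent rp 0 → mismatch
  r4: data parity 0, sent rp 0 → ok
Recompute each column's even parity and compare to cp:
  c0: data parity 0, sent cp 0 → ok
  c1: data parity 0, sent cp 1 → mismatch
  c2: data parity 0, sent cp 0 → ok
  c3: data parity 1, sent cp 1 → ok
Exactly one row (r3) and one column (c1) fail → the flipped bit is at their intersection.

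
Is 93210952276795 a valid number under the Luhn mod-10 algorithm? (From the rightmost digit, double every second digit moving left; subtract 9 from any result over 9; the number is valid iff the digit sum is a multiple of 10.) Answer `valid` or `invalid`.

From the right, keep odd positions and double even positions (subtract 9 from any doubled value over 9):
  doubled (positions 2,4,...): 9 3 4 1 0 4 9 → sum 30
  kept (positions 1,3,...): 5 7 7 2 9 1 3 → sum 34
Total = 64.
64 mod 10 = 4, so the number is invalid.

invalid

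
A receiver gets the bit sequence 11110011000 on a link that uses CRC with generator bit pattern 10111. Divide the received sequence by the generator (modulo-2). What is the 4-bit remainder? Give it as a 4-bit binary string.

0000

Modulo-2 division of 11110011000 by 10111:
  pos 0: 11110 XOR 10111 = 01001
  pos 1: 10010 XOR 10111 = 00101
  pos 3: 10111 XOR 10111 = 00000
Remainder = 0000 (zero — the frame passes the CRC check).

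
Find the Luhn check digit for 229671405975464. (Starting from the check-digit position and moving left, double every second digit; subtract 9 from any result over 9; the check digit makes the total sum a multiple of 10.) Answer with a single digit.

Partial digits right→left: 4 6 4 5 7 9 5 0 4 1 7 6 9 2 2
Double every second digit counting from the check-digit position (so the 1st, 3rd, 5th, ... of the partial from the right).
  doubled (with −9 where >9): 8 8 5 1 8 5 9 4 → sum 48
  kept as-is: 6 5 9 0 1 6 2 → sum 29
Total = 48 + 29 = 77.
Check digit = (10 − (77 mod 10)) mod 10 = 3.

3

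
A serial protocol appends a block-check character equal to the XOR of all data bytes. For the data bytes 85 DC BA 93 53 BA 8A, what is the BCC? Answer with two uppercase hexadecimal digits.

XOR the bytes together:
  start with 0x85
  0x85 ⊕ 0xDC = 0x59
  0x59 ⊕ 0xBA = 0xE3
  0xE3 ⊕ 0x93 = 0x70
  0x70 ⊕ 0x53 = 0x23
  0x23 ⊕ 0xBA = 0x99
  0x99 ⊕ 0x8A = 0x13

13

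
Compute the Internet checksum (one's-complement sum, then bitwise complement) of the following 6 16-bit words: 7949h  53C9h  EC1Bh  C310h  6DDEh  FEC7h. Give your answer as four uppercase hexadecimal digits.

171A

One's-complement addition (fold any carry out of bit 15 back into bit 0):
  0x7949 + 0x53C9 = 0x0CD12
  0xCD12 + 0xEC1B = 0x1B92D → wrap carry → 0xB92E
  0xB92E + 0xC310 = 0x17C3E → wrap carry → 0x7C3F
  0x7C3F + 0x6DDE = 0x0EA1D
  0xEA1D + 0xFEC7 = 0x1E8E4 → wrap carry → 0xE8E5
One's-complement sum = 0xE8E5.
Checksum = ~0xE8E5 & 0xFFFF = 0x171A.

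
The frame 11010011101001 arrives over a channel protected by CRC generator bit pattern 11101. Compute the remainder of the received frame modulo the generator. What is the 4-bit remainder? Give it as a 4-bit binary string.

0000

Modulo-2 division of 11010011101001 by 11101:
  pos 0: 11010 XOR 11101 = 00111
  pos 2: 11101 XOR 11101 = 00000
  pos 7: 11010 XOR 11101 = 00111
  pos 9: 11101 XOR 11101 = 00000
Remainder = 0000 (zero — the frame passes the CRC check).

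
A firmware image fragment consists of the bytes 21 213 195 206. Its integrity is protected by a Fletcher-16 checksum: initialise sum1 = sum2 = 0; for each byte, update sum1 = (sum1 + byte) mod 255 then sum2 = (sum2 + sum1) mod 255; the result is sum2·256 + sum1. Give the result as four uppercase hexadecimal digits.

Running sums (mod 255):
  after byte 0 (21): sum1=21, sum2=21
  after byte 1 (213): sum1=234, sum2=0
  after byte 2 (195): sum1=174, sum2=174
  after byte 3 (206): sum1=125, sum2=44
Checksum = sum2·256 + sum1 = 44·256 + 125 = 11389 = 0x2C7D.

2C7D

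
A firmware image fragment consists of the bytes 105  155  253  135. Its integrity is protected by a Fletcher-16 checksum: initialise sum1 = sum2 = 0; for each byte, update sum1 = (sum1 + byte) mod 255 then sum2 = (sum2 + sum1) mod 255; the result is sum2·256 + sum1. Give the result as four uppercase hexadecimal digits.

Running sums (mod 255):
  after byte 0 (105): sum1=105, sum2=105
  after byte 1 (155): sum1=5, sum2=110
  after byte 2 (253): sum1=3, sum2=113
  after byte 3 (135): sum1=138, sum2=251
Checksum = sum2·256 + sum1 = 251·256 + 138 = 64394 = 0xFB8A.

FB8A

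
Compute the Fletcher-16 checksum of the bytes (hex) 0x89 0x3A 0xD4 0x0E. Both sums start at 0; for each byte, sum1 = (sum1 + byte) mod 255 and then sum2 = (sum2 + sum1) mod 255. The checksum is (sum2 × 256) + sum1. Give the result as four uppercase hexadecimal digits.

8CA6

Running sums (mod 255):
  after byte 0 (0x89): sum1=137, sum2=137
  after byte 1 (0x3A): sum1=195, sum2=77
  after byte 2 (0xD4): sum1=152, sum2=229
  after byte 3 (0x0E): sum1=166, sum2=140
Checksum = sum2·256 + sum1 = 140·256 + 166 = 36006 = 0x8CA6.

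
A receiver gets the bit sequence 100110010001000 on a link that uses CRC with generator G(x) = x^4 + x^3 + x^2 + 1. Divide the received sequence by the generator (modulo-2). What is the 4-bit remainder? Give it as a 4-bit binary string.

Modulo-2 division of 100110010001000 by 11101:
  pos 0: 10011 XOR 11101 = 01110
  pos 1: 11100 XOR 11101 = 00001
  pos 5: 10100 XOR 11101 = 01001
  pos 6: 10010 XOR 11101 = 01111
  pos 7: 11111 XOR 11101 = 00010
  pos 10: 10000 XOR 11101 = 01101
Remainder = 1101 (nonzero — an error is detected).

1101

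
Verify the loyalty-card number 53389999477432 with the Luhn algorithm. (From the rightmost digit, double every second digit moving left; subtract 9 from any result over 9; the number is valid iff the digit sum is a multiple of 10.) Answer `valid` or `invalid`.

invalid

From the right, keep odd positions and double even positions (subtract 9 from any doubled value over 9):
  doubled (positions 2,4,...): 6 5 8 9 9 6 1 → sum 44
  kept (positions 1,3,...): 2 4 7 9 9 8 3 → sum 42
Total = 86.
86 mod 10 = 6, so the number is invalid.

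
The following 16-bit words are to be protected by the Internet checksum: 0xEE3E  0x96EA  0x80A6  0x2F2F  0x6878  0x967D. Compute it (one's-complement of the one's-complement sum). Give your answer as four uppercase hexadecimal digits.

One's-complement addition (fold any carry out of bit 15 back into bit 0):
  0xEE3E + 0x96EA = 0x18528 → wrap carry → 0x8529
  0x8529 + 0x80A6 = 0x105CF → wrap carry → 0x05D0
  0x05D0 + 0x2F2F = 0x034FF
  0x34FF + 0x6878 = 0x09D77
  0x9D77 + 0x967D = 0x133F4 → wrap carry → 0x33F5
One's-complement sum = 0x33F5.
Checksum = ~0x33F5 & 0xFFFF = 0xCC0A.

CC0A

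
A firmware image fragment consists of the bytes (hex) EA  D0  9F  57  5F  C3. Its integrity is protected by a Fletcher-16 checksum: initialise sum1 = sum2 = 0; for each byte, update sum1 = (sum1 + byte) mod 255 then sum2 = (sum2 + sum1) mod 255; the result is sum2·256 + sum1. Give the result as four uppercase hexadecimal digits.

Running sums (mod 255):
  after byte 0 (EA): sum1=234, sum2=234
  after byte 1 (D0): sum1=187, sum2=166
  after byte 2 (9F): sum1=91, sum2=2
  after byte 3 (57): sum1=178, sum2=180
  after byte 4 (5F): sum1=18, sum2=198
  after byte 5 (C3): sum1=213, sum2=156
Checksum = sum2·256 + sum1 = 156·256 + 213 = 40149 = 0x9CD5.

9CD5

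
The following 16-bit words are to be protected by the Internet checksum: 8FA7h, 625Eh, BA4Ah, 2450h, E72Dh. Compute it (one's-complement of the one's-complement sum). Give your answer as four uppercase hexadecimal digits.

4831

One's-complement addition (fold any carry out of bit 15 back into bit 0):
  0x8FA7 + 0x625E = 0x0F205
  0xF205 + 0xBA4A = 0x1AC4F → wrap carry → 0xAC50
  0xAC50 + 0x2450 = 0x0D0A0
  0xD0A0 + 0xE72D = 0x1B7CD → wrap carry → 0xB7CE
One's-complement sum = 0xB7CE.
Checksum = ~0xB7CE & 0xFFFF = 0x4831.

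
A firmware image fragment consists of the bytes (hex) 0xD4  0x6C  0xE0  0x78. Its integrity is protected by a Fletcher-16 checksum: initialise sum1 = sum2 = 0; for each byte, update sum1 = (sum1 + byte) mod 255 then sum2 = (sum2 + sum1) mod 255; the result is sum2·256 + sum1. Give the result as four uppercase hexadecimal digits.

D29A

Running sums (mod 255):
  after byte 0 (0xD4): sum1=212, sum2=212
  after byte 1 (0x6C): sum1=65, sum2=22
  after byte 2 (0xE0): sum1=34, sum2=56
  after byte 3 (0x78): sum1=154, sum2=210
Checksum = sum2·256 + sum1 = 210·256 + 154 = 53914 = 0xD29A.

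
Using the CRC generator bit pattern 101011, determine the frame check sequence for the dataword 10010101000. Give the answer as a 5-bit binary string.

00110

Append 5 zeros: 1001010100000000. Divide by 101011 (XOR where the leading bit is 1):
  pos 0: 100101 XOR 101011 = 001110
  pos 2: 111001 XOR 101011 = 010010
  pos 3: 100100 XOR 101011 = 001111
  pos 5: 111100 XOR 101011 = 010111
  pos 6: 101110 XOR 101011 = 000101
  pos 9: 101000 XOR 101011 = 000011
Remainder (last 5 bits) = 00110. This is the CRC / FCS.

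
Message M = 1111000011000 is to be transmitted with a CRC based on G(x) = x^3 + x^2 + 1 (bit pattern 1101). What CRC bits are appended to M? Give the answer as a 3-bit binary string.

Append 3 zeros: 1111000011000000. Divide by 1101 (XOR where the leading bit is 1):
  pos 0: 1111 XOR 1101 = 0010
  pos 2: 1000 XOR 1101 = 0101
  pos 3: 1010 XOR 1101 = 0111
  pos 4: 1110 XOR 1101 = 0011
  pos 6: 1111 XOR 1101 = 0010
  pos 8: 1000 XOR 1101 = 0101
  pos 9: 1010 XOR 1101 = 0111
  pos 10: 1110 XOR 1101 = 0011
  pos 12: 1100 XOR 1101 = 0001
Remainder (last 3 bits) = 001. This is the CRC / FCS.

001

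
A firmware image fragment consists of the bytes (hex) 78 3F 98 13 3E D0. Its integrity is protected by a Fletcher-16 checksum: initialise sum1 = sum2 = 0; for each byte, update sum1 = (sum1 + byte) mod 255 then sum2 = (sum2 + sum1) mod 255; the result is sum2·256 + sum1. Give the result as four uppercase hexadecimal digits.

F772

Running sums (mod 255):
  after byte 0 (78): sum1=120, sum2=120
  after byte 1 (3F): sum1=183, sum2=48
  after byte 2 (98): sum1=80, sum2=128
  after byte 3 (13): sum1=99, sum2=227
  after byte 4 (3E): sum1=161, sum2=133
  after byte 5 (D0): sum1=114, sum2=247
Checksum = sum2·256 + sum1 = 247·256 + 114 = 63346 = 0xF772.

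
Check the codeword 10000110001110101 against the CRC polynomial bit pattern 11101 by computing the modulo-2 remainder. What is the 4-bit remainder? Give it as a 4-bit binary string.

0000

Modulo-2 division of 10000110001110101 by 11101:
  pos 0: 10000 XOR 11101 = 01101
  pos 1: 11011 XOR 11101 = 00110
  pos 3: 11010 XOR 11101 = 00111
  pos 5: 11100 XOR 11101 = 00001
  pos 9: 11110 XOR 11101 = 00011
  pos 12: 11101 XOR 11101 = 00000
Remainder = 0000 (zero — the frame passes the CRC check).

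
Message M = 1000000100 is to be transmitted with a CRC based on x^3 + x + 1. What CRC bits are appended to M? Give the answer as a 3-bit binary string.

Append 3 zeros: 1000000100000. Divide by 1011 (XOR where the leading bit is 1):
  pos 0: 1000 XOR 1011 = 0011
  pos 2: 1100 XOR 1011 = 0111
  pos 3: 1110 XOR 1011 = 0101
  pos 4: 1011 XOR 1011 = 0000
Remainder (last 3 bits) = 000. This is the CRC / FCS.

000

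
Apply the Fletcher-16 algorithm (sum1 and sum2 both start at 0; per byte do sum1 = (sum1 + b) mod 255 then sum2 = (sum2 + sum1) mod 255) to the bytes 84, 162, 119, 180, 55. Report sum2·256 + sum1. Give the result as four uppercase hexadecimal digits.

Running sums (mod 255):
  after byte 0 (84): sum1=84, sum2=84
  after byte 1 (162): sum1=246, sum2=75
  after byte 2 (119): sum1=110, sum2=185
  after byte 3 (180): sum1=35, sum2=220
  after byte 4 (55): sum1=90, sum2=55
Checksum = sum2·256 + sum1 = 55·256 + 90 = 14170 = 0x375A.

375A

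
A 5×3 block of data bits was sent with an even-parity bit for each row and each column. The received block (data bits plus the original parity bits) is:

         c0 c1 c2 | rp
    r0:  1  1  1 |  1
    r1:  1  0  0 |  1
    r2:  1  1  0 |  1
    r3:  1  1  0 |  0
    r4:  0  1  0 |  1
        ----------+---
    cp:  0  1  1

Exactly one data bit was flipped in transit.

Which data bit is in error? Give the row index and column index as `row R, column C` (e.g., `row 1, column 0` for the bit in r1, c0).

row 2, column 1

Recompute each row's even parity and compare to rp:
  r0: data parity 1, sent rp 1 → ok
  r1: data parity 1, sent rp 1 → ok
  r2: data parity 0, sent rp 1 → mismatch
  r3: data parity 0, sent rp 0 → ok
  r4: data parity 1, sent rp 1 → ok
Recompute each column's even parity and compare to cp:
  c0: data parity 0, sent cp 0 → ok
  c1: data parity 0, sent cp 1 → mismatch
  c2: data parity 1, sent cp 1 → ok
Exactly one row (r2) and one column (c1) fail → the flipped bit is at their intersection.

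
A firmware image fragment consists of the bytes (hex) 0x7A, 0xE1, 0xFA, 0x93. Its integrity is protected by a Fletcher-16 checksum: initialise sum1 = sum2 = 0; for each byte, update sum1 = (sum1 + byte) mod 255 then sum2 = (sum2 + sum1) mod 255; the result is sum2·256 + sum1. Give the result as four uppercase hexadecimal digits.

19EA

Running sums (mod 255):
  after byte 0 (0x7A): sum1=122, sum2=122
  after byte 1 (0xE1): sum1=92, sum2=214
  after byte 2 (0xFA): sum1=87, sum2=46
  after byte 3 (0x93): sum1=234, sum2=25
Checksum = sum2·256 + sum1 = 25·256 + 234 = 6634 = 0x19EA.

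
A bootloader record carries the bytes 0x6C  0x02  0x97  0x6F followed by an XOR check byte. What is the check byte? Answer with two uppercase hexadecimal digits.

XOR the bytes together:
  start with 0x6C
  0x6C ⊕ 0x02 = 0x6E
  0x6E ⊕ 0x97 = 0xF9
  0xF9 ⊕ 0x6F = 0x96

96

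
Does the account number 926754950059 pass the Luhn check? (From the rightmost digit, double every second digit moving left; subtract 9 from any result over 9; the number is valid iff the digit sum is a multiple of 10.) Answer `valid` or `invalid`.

valid

From the right, keep odd positions and double even positions (subtract 9 from any doubled value over 9):
  doubled (positions 2,4,...): 1 0 9 1 3 9 → sum 23
  kept (positions 1,3,...): 9 0 5 4 7 2 → sum 27
Total = 50.
50 mod 10 = 0, so the number is valid.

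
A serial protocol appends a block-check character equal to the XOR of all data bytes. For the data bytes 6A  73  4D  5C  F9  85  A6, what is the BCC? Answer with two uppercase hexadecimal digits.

D2

XOR the bytes together:
  start with 0x6A
  0x6A ⊕ 0x73 = 0x19
  0x19 ⊕ 0x4D = 0x54
  0x54 ⊕ 0x5C = 0x08
  0x08 ⊕ 0xF9 = 0xF1
  0xF1 ⊕ 0x85 = 0x74
  0x74 ⊕ 0xA6 = 0xD2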